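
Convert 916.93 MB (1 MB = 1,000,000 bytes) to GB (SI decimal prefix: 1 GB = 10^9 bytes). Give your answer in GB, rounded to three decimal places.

916.93 MB × 1,000,000 bytes/MB = 916,930,000 bytes
1 GB = 1,000,000,000 bytes
916,930,000 / 1,000,000,000 = 0.917 GB

0.917 GB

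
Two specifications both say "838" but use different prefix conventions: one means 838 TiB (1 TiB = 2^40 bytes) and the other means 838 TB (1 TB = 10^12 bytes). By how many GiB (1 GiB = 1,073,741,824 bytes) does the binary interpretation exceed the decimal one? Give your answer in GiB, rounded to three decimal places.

838 TiB = 838 × 1,099,511,627,776 = 921,390,744,076,288 bytes
838 TB = 838 × 1,000,000,000,000 = 838,000,000,000,000 bytes
difference = 83,390,744,076,288 bytes
83,390,744,076,288 / 1,073,741,824 = 77,663.682 GiB

77,663.682 GiB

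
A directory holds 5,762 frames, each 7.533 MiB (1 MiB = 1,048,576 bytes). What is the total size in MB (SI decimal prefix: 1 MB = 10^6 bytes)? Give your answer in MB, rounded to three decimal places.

Total = 5,762 × 7.533 MiB = 43405.146 MiB
= 43405.146 × 1,048,576 bytes = 45,513,594,372.096 bytes
1 MB = 1,000,000 bytes
45,513,594,372.096 / 1,000,000 = 45,513.594 MB

45,513.594 MB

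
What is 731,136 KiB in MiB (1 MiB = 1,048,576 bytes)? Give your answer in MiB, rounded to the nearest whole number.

731,136 KiB = 731,136 × 2^10 bytes = 748,683,264 bytes
1 MiB = 2^20 bytes = 1,048,576 bytes
748,683,264 / 1,048,576 = 714 MiB

714 MiB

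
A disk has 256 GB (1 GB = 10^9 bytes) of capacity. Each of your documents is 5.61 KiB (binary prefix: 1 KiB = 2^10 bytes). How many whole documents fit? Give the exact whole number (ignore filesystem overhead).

44,563,279

Capacity: 256 GB = 256,000,000,000 bytes
Per item: 5.61 KiB = 5,744.64 bytes
⌊256,000,000,000 / 5,744.64⌋ = 44,563,279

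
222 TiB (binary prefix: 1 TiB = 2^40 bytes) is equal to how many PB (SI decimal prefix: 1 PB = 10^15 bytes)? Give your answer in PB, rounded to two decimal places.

222 TiB × 1,099,511,627,776 bytes/TiB = 244,091,581,366,272 bytes
1 PB = 10^15 bytes = 1,000,000,000,000,000 bytes
244,091,581,366,272 / 1,000,000,000,000,000 = 0.24 PB

0.24 PB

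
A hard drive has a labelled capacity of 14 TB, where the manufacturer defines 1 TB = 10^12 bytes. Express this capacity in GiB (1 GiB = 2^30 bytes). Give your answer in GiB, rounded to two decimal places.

14 TB = 14 × 10^12 bytes = 14,000,000,000,000 bytes
1 GiB = 2^30 bytes = 1,073,741,824 bytes
14,000,000,000,000 / 1,073,741,824 = 13,038.52 GiB

13,038.52 GiB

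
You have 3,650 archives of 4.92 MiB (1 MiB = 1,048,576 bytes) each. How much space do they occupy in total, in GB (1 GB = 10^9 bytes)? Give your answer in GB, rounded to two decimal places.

Total = 3,650 × 4.92 MiB = 17,958 MiB
= 17,958 × 1,048,576 bytes = 18,830,327,808 bytes
1 GB = 1,000,000,000 bytes
18,830,327,808 / 1,000,000,000 = 18.83 GB

18.83 GB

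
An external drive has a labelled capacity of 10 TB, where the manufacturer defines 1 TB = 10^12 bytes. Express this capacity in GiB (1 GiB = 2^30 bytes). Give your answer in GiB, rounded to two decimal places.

9,313.23 GiB

10 TB = 10 × 10^12 bytes = 10,000,000,000,000 bytes
1 GiB = 1,073,741,824 bytes
10,000,000,000,000 / 1,073,741,824 = 9,313.23 GiB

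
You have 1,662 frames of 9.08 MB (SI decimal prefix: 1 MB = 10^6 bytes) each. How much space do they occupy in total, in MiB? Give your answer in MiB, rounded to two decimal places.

Total = 1,662 × 9.08 MB = 15090.96 MB
= 15090.96 × 1,000,000 bytes = 15,090,960,000 bytes
1 MiB = 1,048,576 bytes
15,090,960,000 / 1,048,576 = 14,391.86 MiB

14,391.86 MiB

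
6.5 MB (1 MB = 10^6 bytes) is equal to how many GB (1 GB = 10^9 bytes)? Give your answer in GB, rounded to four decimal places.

0.0065 GB

6.5 MB = 6.5 × 10^6 bytes = 6,500,000 bytes
1 GB = 1,000,000,000 bytes
6,500,000 / 1,000,000,000 = 0.0065 GB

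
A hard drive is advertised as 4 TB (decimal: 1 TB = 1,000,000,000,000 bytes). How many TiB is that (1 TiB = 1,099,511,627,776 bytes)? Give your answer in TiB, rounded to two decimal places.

3.64 TiB

4 TB × 1,000,000,000,000 bytes/TB = 4,000,000,000,000 bytes
1 TiB = 1,099,511,627,776 bytes
4,000,000,000,000 / 1,099,511,627,776 = 3.64 TiB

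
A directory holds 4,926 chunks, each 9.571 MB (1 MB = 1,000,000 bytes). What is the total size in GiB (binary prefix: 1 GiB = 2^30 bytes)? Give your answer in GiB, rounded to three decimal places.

Total = 4,926 × 9.571 MB = 47146.746 MB
= 47146.746 × 1,000,000 bytes = 47,146,746,000 bytes
1 GiB = 1,073,741,824 bytes
47,146,746,000 / 1,073,741,824 = 43.909 GiB

43.909 GiB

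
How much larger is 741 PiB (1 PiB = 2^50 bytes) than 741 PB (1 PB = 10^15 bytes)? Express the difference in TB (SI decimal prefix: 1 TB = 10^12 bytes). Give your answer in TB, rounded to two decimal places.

93,291.83 TB

741 PiB = 741 × 1,125,899,906,842,624 = 834,291,830,970,384,384 bytes
741 PB = 741 × 1,000,000,000,000,000 = 741,000,000,000,000,000 bytes
difference = 93,291,830,970,384,384 bytes
93,291,830,970,384,384 / 1,000,000,000,000 = 93,291.83 TB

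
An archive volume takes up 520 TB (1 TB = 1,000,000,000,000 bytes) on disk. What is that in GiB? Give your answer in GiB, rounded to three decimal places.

520 TB × 1,000,000,000,000 bytes/TB = 520,000,000,000,000 bytes
1 GiB = 2^30 bytes = 1,073,741,824 bytes
520,000,000,000,000 / 1,073,741,824 = 484,287.739 GiB

484,287.739 GiB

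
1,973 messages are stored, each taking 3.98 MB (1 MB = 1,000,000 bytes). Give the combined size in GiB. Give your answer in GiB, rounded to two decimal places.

7.31 GiB

Total = 1,973 × 3.98 MB = 7852.54 MB
= 7852.54 × 1,000,000 bytes = 7,852,540,000 bytes
1 GiB = 1,073,741,824 bytes
7,852,540,000 / 1,073,741,824 = 7.31 GiB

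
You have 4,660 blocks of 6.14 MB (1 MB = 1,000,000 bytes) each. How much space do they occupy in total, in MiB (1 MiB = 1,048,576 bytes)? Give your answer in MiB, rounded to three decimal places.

27,286.911 MiB

Total = 4,660 × 6.14 MB = 28612.4 MB
= 28612.4 × 1,000,000 bytes = 28,612,400,000 bytes
1 MiB = 1,048,576 bytes
28,612,400,000 / 1,048,576 = 27,286.911 MiB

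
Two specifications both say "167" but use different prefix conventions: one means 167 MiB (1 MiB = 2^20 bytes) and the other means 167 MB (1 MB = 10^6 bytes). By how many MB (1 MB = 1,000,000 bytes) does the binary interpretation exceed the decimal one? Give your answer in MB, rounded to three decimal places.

167 MiB = 167 × 1,048,576 = 175,112,192 bytes
167 MB = 167 × 1,000,000 = 167,000,000 bytes
difference = 8,112,192 bytes
8,112,192 / 1,000,000 = 8.112 MB

8.112 MB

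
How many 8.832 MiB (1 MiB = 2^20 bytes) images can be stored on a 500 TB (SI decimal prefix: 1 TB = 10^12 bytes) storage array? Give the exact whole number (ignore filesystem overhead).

Capacity: 500 TB = 500,000,000,000,000 bytes
Per item: 8.832 MiB = 9,261,023.232 bytes
⌊500,000,000,000,000 / 9,261,023.232⌋ = 53,989,714

53,989,714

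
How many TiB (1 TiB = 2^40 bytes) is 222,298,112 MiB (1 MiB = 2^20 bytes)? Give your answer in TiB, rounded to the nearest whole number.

222,298,112 MiB = 222,298,112 × 2^20 bytes = 233,096,465,088,512 bytes
1 TiB = 2^40 bytes = 1,099,511,627,776 bytes
233,096,465,088,512 / 1,099,511,627,776 = 212 TiB

212 TiB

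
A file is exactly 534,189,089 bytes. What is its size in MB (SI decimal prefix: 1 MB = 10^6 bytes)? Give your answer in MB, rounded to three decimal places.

534.189 MB

534,189,089 bytes given.
1 MB = 1,000,000 bytes
534,189,089 / 1,000,000 = 534.189 MB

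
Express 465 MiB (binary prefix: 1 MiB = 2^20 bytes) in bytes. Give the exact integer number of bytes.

465 × 1,048,576 = 487,587,840 bytes  (1 MiB = 2^20 bytes)

487,587,840 bytes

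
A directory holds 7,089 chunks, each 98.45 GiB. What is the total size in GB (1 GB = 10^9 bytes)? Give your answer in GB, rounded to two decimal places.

Total = 7,089 × 98.45 GiB = 697912.05 GiB
= 697912.05 × 1,073,741,824 bytes = 749,377,357,558,579.2 bytes
1 GB = 1,000,000,000 bytes
749,377,357,558,579.2 / 1,000,000,000 = 749,377.36 GB

749,377.36 GB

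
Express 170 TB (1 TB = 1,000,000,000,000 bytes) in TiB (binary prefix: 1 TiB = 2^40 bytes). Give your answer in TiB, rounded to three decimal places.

154.614 TiB

170 TB = 170 × 10^12 bytes = 170,000,000,000,000 bytes
1 TiB = 2^40 bytes = 1,099,511,627,776 bytes
170,000,000,000,000 / 1,099,511,627,776 = 154.614 TiB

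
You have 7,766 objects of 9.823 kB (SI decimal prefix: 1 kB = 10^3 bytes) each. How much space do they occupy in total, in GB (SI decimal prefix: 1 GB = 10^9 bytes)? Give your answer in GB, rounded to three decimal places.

0.076 GB

Total = 7,766 × 9.823 kB = 76285.418 kB
= 76285.418 × 1,000 bytes = 76,285,418 bytes
1 GB = 1,000,000,000 bytes
76,285,418 / 1,000,000,000 = 0.076 GB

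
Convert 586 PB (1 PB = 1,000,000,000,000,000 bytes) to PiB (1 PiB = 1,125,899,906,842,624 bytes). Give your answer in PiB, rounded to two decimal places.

520.47 PiB

586 PB × 1,000,000,000,000,000 bytes/PB = 586,000,000,000,000,000 bytes
1 PiB = 2^50 bytes = 1,125,899,906,842,624 bytes
586,000,000,000,000,000 / 1,125,899,906,842,624 = 520.47 PiB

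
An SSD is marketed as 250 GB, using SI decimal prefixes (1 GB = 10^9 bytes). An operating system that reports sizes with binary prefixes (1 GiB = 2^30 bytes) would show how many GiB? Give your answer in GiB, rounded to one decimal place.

232.8 GiB

250 GB = 250 × 10^9 bytes = 250,000,000,000 bytes
1 GiB = 2^30 bytes = 1,073,741,824 bytes
250,000,000,000 / 1,073,741,824 = 232.8 GiB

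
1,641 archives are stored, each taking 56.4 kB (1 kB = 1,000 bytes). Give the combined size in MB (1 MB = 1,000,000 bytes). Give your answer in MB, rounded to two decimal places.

Total = 1,641 × 56.4 kB = 92552.4 kB
= 92552.4 × 1,000 bytes = 92,552,400 bytes
1 MB = 1,000,000 bytes
92,552,400 / 1,000,000 = 92.55 MB

92.55 MB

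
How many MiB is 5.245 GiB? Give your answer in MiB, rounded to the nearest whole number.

5.245 GiB × 1,073,741,824 bytes/GiB = 5,631,775,866.88 bytes
1 MiB = 2^20 bytes = 1,048,576 bytes
5,631,775,866.88 / 1,048,576 = 5,371 MiB

5,371 MiB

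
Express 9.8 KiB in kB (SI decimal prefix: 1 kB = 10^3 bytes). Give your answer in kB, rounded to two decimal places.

9.8 KiB = 9.8 × 2^10 bytes = 10,035.2 bytes
1 kB = 10^3 bytes = 1,000 bytes
10,035.2 / 1,000 = 10.04 kB

10.04 kB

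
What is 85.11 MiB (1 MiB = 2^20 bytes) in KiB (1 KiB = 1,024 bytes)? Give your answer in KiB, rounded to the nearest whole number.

87,153 KiB

85.11 MiB = 85.11 × 2^20 bytes = 89,244,303.36 bytes
1 KiB = 1,024 bytes
89,244,303.36 / 1,024 = 87,153 KiB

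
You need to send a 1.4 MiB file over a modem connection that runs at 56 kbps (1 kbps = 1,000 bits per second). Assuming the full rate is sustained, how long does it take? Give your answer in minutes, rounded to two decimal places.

1.4 MiB = 1,468,006.4 bytes = 11,744,051.2 bits
56 kbps = 56,000 bits/s
time = 11,744,051.2 / 56,000 = 209.715 s
209.715 s / 60 = 3.50 minutes

3.50 minutes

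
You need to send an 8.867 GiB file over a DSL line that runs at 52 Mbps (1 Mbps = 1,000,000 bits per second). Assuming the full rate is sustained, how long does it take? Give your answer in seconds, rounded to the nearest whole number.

8.867 GiB = 9,520,868,753.408 bytes = 76,166,950,027.264 bits
52 Mbps = 52,000,000 bits/s
time = 76,166,950,027.264 / 52,000,000 = 1,465 s

1,465 seconds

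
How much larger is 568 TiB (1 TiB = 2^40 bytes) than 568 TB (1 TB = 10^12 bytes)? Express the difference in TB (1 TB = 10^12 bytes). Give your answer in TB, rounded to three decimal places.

568 TiB = 568 × 1,099,511,627,776 = 624,522,604,576,768 bytes
568 TB = 568 × 1,000,000,000,000 = 568,000,000,000,000 bytes
difference = 56,522,604,576,768 bytes
56,522,604,576,768 / 1,000,000,000,000 = 56.523 TB

56.523 TB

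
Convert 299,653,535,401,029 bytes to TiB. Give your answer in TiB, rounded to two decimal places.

299,653,535,401,029 bytes given.
1 TiB = 2^40 bytes = 1,099,511,627,776 bytes
299,653,535,401,029 / 1,099,511,627,776 = 272.53 TiB

272.53 TiB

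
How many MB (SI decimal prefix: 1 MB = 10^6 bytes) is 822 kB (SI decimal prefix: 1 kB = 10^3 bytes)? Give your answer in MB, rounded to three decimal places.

822 kB × 1,000 bytes/kB = 822,000 bytes
1 MB = 1,000,000 bytes
822,000 / 1,000,000 = 0.822 MB

0.822 MB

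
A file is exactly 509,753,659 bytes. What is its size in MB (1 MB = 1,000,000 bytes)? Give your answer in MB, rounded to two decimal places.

509,753,659 bytes given.
1 MB = 10^6 bytes = 1,000,000 bytes
509,753,659 / 1,000,000 = 509.75 MB

509.75 MB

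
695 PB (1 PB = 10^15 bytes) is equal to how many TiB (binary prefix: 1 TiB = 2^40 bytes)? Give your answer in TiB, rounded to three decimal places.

632,098.818 TiB

695 PB = 695 × 10^15 bytes = 695,000,000,000,000,000 bytes
1 TiB = 1,099,511,627,776 bytes
695,000,000,000,000,000 / 1,099,511,627,776 = 632,098.818 TiB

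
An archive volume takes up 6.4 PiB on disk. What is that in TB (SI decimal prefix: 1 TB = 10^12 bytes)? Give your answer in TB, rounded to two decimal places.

6.4 PiB = 6.4 × 2^50 bytes = 7,205,759,403,792,793.6 bytes
1 TB = 10^12 bytes = 1,000,000,000,000 bytes
7,205,759,403,792,793.6 / 1,000,000,000,000 = 7,205.76 TB

7,205.76 TB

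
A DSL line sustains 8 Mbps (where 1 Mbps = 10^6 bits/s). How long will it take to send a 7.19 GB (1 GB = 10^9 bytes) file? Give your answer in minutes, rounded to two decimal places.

7.19 GB = 7,190,000,000 bytes = 57,520,000,000 bits
8 Mbps = 8,000,000 bits/s
time = 57,520,000,000 / 8,000,000 = 7,190.000 s
7,190.000 s / 60 = 119.83 minutes

119.83 minutes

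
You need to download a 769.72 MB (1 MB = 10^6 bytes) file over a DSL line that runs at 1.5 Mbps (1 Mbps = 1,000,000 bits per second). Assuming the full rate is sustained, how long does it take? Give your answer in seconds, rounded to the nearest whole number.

4,105 seconds

769.72 MB = 769,720,000 bytes = 6,157,760,000 bits
1.5 Mbps = 1,500,000 bits/s
time = 6,157,760,000 / 1,500,000 = 4,105 s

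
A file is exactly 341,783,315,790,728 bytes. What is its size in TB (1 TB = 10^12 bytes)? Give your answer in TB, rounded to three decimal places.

341,783,315,790,728 bytes given.
1 TB = 10^12 bytes = 1,000,000,000,000 bytes
341,783,315,790,728 / 1,000,000,000,000 = 341.783 TB

341.783 TB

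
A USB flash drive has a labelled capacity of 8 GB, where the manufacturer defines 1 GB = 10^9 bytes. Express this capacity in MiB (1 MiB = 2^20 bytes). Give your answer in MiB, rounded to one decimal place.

8 GB × 1,000,000,000 bytes/GB = 8,000,000,000 bytes
1 MiB = 1,048,576 bytes
8,000,000,000 / 1,048,576 = 7,629.4 MiB

7,629.4 MiB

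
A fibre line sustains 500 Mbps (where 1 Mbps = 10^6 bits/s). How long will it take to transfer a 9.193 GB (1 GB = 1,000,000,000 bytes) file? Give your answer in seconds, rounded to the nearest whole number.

9.193 GB = 9,193,000,000 bytes = 73,544,000,000 bits
500 Mbps = 500,000,000 bits/s
time = 73,544,000,000 / 500,000,000 = 147 s

147 seconds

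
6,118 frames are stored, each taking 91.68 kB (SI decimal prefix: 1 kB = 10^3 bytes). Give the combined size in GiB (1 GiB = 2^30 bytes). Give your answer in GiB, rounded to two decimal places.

Total = 6,118 × 91.68 kB = 560898.24 kB
= 560898.24 × 1,000 bytes = 560,898,240 bytes
1 GiB = 1,073,741,824 bytes
560,898,240 / 1,073,741,824 = 0.52 GiB

0.52 GiB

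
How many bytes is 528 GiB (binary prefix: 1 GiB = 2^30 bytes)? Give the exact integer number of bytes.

566,935,683,072 bytes

528 × 1,073,741,824 = 566,935,683,072 bytes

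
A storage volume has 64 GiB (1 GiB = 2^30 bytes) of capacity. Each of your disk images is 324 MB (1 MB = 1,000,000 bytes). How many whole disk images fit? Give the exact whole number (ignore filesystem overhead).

Capacity: 64 GiB = 68,719,476,736 bytes
Per item: 324 MB = 324,000,000 bytes
⌊68,719,476,736 / 324,000,000⌋ = 212

212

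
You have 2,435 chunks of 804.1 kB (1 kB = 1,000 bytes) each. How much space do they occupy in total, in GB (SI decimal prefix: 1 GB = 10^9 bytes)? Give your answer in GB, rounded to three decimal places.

Total = 2,435 × 804.1 kB = 1957983.5 kB
= 1957983.5 × 1,000 bytes = 1,957,983,500 bytes
1 GB = 1,000,000,000 bytes
1,957,983,500 / 1,000,000,000 = 1.958 GB

1.958 GB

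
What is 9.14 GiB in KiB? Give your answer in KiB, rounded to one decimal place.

9,583,984.6 KiB

9.14 GiB = 9.14 × 2^30 bytes = 9,814,000,271.36 bytes
1 KiB = 2^10 bytes = 1,024 bytes
9,814,000,271.36 / 1,024 = 9,583,984.6 KiB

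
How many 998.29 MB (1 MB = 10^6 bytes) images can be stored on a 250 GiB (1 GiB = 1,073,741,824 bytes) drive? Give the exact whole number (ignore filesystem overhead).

268

Capacity: 250 GiB = 268,435,456,000 bytes
Per item: 998.29 MB = 998,290,000 bytes
⌊268,435,456,000 / 998,290,000⌋ = 268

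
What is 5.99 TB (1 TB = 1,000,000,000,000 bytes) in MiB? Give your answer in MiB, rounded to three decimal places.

5.99 TB = 5.99 × 10^12 bytes = 5,990,000,000,000 bytes
1 MiB = 1,048,576 bytes
5,990,000,000,000 / 1,048,576 = 5,712,509.155 MiB

5,712,509.155 MiB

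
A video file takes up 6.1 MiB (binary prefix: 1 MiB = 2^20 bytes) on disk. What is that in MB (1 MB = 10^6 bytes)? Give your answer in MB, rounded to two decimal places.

6.1 MiB = 6.1 × 2^20 bytes = 6,396,313.6 bytes
1 MB = 10^6 bytes = 1,000,000 bytes
6,396,313.6 / 1,000,000 = 6.40 MB

6.40 MB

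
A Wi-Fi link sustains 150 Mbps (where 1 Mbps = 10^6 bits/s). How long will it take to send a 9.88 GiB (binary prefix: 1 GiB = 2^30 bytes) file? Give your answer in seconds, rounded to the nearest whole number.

9.88 GiB = 10,608,569,221.12 bytes = 84,868,553,768.96 bits
150 Mbps = 150,000,000 bits/s
time = 84,868,553,768.96 / 150,000,000 = 566 s

566 seconds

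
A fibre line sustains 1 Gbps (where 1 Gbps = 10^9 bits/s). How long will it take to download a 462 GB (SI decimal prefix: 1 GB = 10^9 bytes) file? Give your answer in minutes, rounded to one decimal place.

61.6 minutes

462 GB = 462,000,000,000 bytes = 3,696,000,000,000 bits
1 Gbps = 1,000,000,000 bits/s
time = 3,696,000,000,000 / 1,000,000,000 = 3,696.00 s
3,696.00 s / 60 = 61.6 minutes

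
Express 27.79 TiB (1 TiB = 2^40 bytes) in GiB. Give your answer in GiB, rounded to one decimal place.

28,457.0 GiB

27.79 TiB × 1,099,511,627,776 bytes/TiB = 30,555,428,135,895.04 bytes
1 GiB = 1,073,741,824 bytes
30,555,428,135,895.04 / 1,073,741,824 = 28,457.0 GiB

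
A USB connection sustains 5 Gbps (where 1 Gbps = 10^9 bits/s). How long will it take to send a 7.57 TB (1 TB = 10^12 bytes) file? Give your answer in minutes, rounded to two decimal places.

201.87 minutes

7.57 TB = 7,570,000,000,000 bytes = 60,560,000,000,000 bits
5 Gbps = 5,000,000,000 bits/s
time = 60,560,000,000,000 / 5,000,000,000 = 12,112.000 s
12,112.000 s / 60 = 201.87 minutes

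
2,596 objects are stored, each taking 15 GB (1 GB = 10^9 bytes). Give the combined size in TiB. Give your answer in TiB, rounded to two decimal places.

Total = 2,596 × 15 GB = 38,940 GB
= 38,940 × 1,000,000,000 bytes = 38,940,000,000,000 bytes
1 TiB = 1,099,511,627,776 bytes
38,940,000,000,000 / 1,099,511,627,776 = 35.42 TiB

35.42 TiB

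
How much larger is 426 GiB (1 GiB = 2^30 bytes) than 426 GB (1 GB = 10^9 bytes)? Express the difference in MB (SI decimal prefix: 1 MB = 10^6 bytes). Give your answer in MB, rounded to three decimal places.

31,414.017 MB

426 GiB = 426 × 1,073,741,824 = 457,414,017,024 bytes
426 GB = 426 × 1,000,000,000 = 426,000,000,000 bytes
difference = 31,414,017,024 bytes
31,414,017,024 / 1,000,000 = 31,414.017 MB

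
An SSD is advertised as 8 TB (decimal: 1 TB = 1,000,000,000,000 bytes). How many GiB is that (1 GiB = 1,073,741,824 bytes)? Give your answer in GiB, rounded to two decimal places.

7,450.58 GiB

8 TB = 8 × 10^12 bytes = 8,000,000,000,000 bytes
1 GiB = 1,073,741,824 bytes
8,000,000,000,000 / 1,073,741,824 = 7,450.58 GiB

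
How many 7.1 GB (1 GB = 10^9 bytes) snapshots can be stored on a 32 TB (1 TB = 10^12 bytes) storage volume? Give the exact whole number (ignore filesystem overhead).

Capacity: 32 TB = 32,000,000,000,000 bytes
Per item: 7.1 GB = 7,100,000,000 bytes
⌊32,000,000,000,000 / 7,100,000,000⌋ = 4,507

4,507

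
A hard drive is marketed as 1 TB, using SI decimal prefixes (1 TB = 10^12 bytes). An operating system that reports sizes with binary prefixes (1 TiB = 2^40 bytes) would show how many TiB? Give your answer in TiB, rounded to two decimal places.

1 TB = 1 × 10^12 bytes = 1,000,000,000,000 bytes
1 TiB = 2^40 bytes = 1,099,511,627,776 bytes
1,000,000,000,000 / 1,099,511,627,776 = 0.91 TiB

0.91 TiB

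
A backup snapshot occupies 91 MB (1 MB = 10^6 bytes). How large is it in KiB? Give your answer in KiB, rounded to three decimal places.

88,867.188 KiB

91 MB = 91 × 10^6 bytes = 91,000,000 bytes
1 KiB = 2^10 bytes = 1,024 bytes
91,000,000 / 1,024 = 88,867.188 KiB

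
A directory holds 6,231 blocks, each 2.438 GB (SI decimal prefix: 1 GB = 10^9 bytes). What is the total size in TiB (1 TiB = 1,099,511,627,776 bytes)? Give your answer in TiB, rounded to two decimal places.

13.82 TiB

Total = 6,231 × 2.438 GB = 15191.178 GB
= 15191.178 × 1,000,000,000 bytes = 15,191,178,000,000 bytes
1 TiB = 1,099,511,627,776 bytes
15,191,178,000,000 / 1,099,511,627,776 = 13.82 TiB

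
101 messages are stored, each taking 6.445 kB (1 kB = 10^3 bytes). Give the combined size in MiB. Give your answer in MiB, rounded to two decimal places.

Total = 101 × 6.445 kB = 650.945 kB
= 650.945 × 1,000 bytes = 650,945 bytes
1 MiB = 1,048,576 bytes
650,945 / 1,048,576 = 0.62 MiB

0.62 MiB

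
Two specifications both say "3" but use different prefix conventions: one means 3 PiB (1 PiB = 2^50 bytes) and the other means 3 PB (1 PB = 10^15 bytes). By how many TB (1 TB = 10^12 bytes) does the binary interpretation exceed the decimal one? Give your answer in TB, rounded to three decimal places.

3 PiB = 3 × 1,125,899,906,842,624 = 3,377,699,720,527,872 bytes
3 PB = 3 × 1,000,000,000,000,000 = 3,000,000,000,000,000 bytes
difference = 377,699,720,527,872 bytes
377,699,720,527,872 / 1,000,000,000,000 = 377.700 TB

377.700 TB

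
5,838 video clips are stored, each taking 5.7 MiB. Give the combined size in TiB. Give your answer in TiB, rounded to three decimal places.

Total = 5,838 × 5.7 MiB = 33276.6 MiB
= 33276.6 × 1,048,576 bytes = 34,893,044,121.6 bytes
1 TiB = 1,099,511,627,776 bytes
34,893,044,121.6 / 1,099,511,627,776 = 0.032 TiB

0.032 TiB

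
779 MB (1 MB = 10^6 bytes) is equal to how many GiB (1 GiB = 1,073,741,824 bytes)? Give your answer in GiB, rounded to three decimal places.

0.726 GiB

779 MB × 1,000,000 bytes/MB = 779,000,000 bytes
1 GiB = 1,073,741,824 bytes
779,000,000 / 1,073,741,824 = 0.726 GiB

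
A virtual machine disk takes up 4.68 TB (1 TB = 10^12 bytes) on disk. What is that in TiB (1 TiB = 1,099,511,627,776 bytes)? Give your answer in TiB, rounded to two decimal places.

4.26 TiB

4.68 TB = 4.68 × 10^12 bytes = 4,680,000,000,000 bytes
1 TiB = 2^40 bytes = 1,099,511,627,776 bytes
4,680,000,000,000 / 1,099,511,627,776 = 4.26 TiB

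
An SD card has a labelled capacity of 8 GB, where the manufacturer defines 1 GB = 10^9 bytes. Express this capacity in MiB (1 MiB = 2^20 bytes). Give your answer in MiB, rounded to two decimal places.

7,629.39 MiB

8 GB = 8 × 10^9 bytes = 8,000,000,000 bytes
1 MiB = 1,048,576 bytes
8,000,000,000 / 1,048,576 = 7,629.39 MiB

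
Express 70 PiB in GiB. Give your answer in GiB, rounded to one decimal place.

70 PiB × 1,125,899,906,842,624 bytes/PiB = 78,812,993,478,983,680 bytes
1 GiB = 2^30 bytes = 1,073,741,824 bytes
78,812,993,478,983,680 / 1,073,741,824 = 73,400,320.0 GiB

73,400,320.0 GiB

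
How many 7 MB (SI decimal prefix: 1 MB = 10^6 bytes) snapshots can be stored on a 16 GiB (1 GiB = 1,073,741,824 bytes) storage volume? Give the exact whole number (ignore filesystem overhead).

Capacity: 16 GiB = 17,179,869,184 bytes
Per item: 7 MB = 7,000,000 bytes
⌊17,179,869,184 / 7,000,000⌋ = 2,454

2,454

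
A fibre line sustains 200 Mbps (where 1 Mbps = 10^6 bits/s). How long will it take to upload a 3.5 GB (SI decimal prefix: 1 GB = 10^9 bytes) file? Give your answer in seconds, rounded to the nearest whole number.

3.5 GB = 3,500,000,000 bytes = 28,000,000,000 bits
200 Mbps = 200,000,000 bits/s
time = 28,000,000,000 / 200,000,000 = 140 s

140 seconds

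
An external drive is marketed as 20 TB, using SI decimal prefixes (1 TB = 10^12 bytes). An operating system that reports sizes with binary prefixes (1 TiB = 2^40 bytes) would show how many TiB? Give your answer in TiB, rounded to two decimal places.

20 TB = 20 × 10^12 bytes = 20,000,000,000,000 bytes
1 TiB = 1,099,511,627,776 bytes
20,000,000,000,000 / 1,099,511,627,776 = 18.19 TiB

18.19 TiB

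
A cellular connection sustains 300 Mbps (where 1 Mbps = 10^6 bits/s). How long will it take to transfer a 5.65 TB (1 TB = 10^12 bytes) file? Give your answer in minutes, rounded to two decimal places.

2,511.11 minutes

5.65 TB = 5,650,000,000,000 bytes = 45,200,000,000,000 bits
300 Mbps = 300,000,000 bits/s
time = 45,200,000,000,000 / 300,000,000 = 150,666.667 s
150,666.667 s / 60 = 2,511.11 minutes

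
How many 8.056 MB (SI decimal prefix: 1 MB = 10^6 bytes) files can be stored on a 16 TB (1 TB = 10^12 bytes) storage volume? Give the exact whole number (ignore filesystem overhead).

1,986,097

Capacity: 16 TB = 16,000,000,000,000 bytes
Per item: 8.056 MB = 8,056,000 bytes
⌊16,000,000,000,000 / 8,056,000⌋ = 1,986,097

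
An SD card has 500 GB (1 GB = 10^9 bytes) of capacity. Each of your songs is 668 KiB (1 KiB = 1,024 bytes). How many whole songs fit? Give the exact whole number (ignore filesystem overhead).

730,959

Capacity: 500 GB = 500,000,000,000 bytes
Per item: 668 KiB = 684,032 bytes
⌊500,000,000,000 / 684,032⌋ = 730,959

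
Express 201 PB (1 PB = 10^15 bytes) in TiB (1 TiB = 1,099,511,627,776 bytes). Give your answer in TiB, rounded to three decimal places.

182,808.435 TiB

201 PB × 1,000,000,000,000,000 bytes/PB = 201,000,000,000,000,000 bytes
1 TiB = 2^40 bytes = 1,099,511,627,776 bytes
201,000,000,000,000,000 / 1,099,511,627,776 = 182,808.435 TiB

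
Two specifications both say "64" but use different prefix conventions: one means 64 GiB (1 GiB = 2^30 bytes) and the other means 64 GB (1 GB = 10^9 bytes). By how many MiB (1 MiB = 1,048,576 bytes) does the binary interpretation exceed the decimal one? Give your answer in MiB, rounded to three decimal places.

64 GiB = 64 × 1,073,741,824 = 68,719,476,736 bytes
64 GB = 64 × 1,000,000,000 = 64,000,000,000 bytes
difference = 4,719,476,736 bytes
4,719,476,736 / 1,048,576 = 4,500.844 MiB

4,500.844 MiB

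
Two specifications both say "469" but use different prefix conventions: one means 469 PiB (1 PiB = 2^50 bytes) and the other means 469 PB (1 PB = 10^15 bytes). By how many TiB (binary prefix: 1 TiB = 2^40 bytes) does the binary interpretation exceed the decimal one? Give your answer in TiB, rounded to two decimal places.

469 PiB = 469 × 1,125,899,906,842,624 = 528,047,056,309,190,656 bytes
469 PB = 469 × 1,000,000,000,000,000 = 469,000,000,000,000,000 bytes
difference = 59,047,056,309,190,656 bytes
59,047,056,309,190,656 / 1,099,511,627,776 = 53,702.98 TiB

53,702.98 TiB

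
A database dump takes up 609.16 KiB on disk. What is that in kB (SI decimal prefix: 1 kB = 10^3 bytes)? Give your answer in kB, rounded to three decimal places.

609.16 KiB = 609.16 × 2^10 bytes = 623,779.84 bytes
1 kB = 1,000 bytes
623,779.84 / 1,000 = 623.780 kB

623.780 kB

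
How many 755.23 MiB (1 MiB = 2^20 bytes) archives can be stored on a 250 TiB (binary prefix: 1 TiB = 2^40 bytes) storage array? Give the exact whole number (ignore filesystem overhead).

Capacity: 250 TiB = 274,877,906,944,000 bytes
Per item: 755.23 MiB = 791,916,052.48 bytes
⌊274,877,906,944,000 / 791,916,052.48⌋ = 347,104

347,104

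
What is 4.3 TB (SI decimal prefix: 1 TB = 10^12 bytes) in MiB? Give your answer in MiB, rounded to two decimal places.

4.3 TB = 4.3 × 10^12 bytes = 4,300,000,000,000 bytes
1 MiB = 1,048,576 bytes
4,300,000,000,000 / 1,048,576 = 4,100,799.56 MiB

4,100,799.56 MiB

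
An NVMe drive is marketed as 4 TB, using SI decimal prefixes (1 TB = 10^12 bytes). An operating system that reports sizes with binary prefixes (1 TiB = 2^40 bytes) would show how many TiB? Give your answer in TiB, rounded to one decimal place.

4 TB = 4 × 10^12 bytes = 4,000,000,000,000 bytes
1 TiB = 2^40 bytes = 1,099,511,627,776 bytes
4,000,000,000,000 / 1,099,511,627,776 = 3.6 TiB

3.6 TiB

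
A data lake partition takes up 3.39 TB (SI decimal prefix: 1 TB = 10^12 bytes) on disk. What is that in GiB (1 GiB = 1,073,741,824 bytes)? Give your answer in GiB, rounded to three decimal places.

3,157.184 GiB

3.39 TB × 1,000,000,000,000 bytes/TB = 3,390,000,000,000 bytes
1 GiB = 1,073,741,824 bytes
3,390,000,000,000 / 1,073,741,824 = 3,157.184 GiB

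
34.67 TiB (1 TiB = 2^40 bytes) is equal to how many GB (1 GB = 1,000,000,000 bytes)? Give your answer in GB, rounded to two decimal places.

38,120.07 GB

34.67 TiB = 34.67 × 2^40 bytes = 38,120,068,134,993.92 bytes
1 GB = 1,000,000,000 bytes
38,120,068,134,993.92 / 1,000,000,000 = 38,120.07 GB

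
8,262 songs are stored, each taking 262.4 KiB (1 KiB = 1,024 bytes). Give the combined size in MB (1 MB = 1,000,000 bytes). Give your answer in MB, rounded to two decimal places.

Total = 8,262 × 262.4 KiB = 2167948.8 KiB
= 2167948.8 × 1,024 bytes = 2,219,979,571.2 bytes
1 MB = 1,000,000 bytes
2,219,979,571.2 / 1,000,000 = 2,219.98 MB

2,219.98 MB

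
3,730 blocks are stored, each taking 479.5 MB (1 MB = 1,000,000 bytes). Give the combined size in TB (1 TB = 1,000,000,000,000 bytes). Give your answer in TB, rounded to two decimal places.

Total = 3,730 × 479.5 MB = 1,788,535 MB
= 1,788,535 × 1,000,000 bytes = 1,788,535,000,000 bytes
1 TB = 1,000,000,000,000 bytes
1,788,535,000,000 / 1,000,000,000,000 = 1.79 TB

1.79 TB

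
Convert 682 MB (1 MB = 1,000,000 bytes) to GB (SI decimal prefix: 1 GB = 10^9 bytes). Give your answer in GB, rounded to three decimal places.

682 MB × 1,000,000 bytes/MB = 682,000,000 bytes
1 GB = 1,000,000,000 bytes
682,000,000 / 1,000,000,000 = 0.682 GB

0.682 GB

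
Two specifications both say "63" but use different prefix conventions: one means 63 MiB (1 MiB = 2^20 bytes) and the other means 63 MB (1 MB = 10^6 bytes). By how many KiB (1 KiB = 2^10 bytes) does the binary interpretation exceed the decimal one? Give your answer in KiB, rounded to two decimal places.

2,988.56 KiB

63 MiB = 63 × 1,048,576 = 66,060,288 bytes
63 MB = 63 × 1,000,000 = 63,000,000 bytes
difference = 3,060,288 bytes
3,060,288 / 1,024 = 2,988.56 KiB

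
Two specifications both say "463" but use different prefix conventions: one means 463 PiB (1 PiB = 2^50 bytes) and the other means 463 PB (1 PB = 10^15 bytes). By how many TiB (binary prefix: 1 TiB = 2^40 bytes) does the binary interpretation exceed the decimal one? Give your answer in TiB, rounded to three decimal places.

53,015.953 TiB

463 PiB = 463 × 1,125,899,906,842,624 = 521,291,656,868,134,912 bytes
463 PB = 463 × 1,000,000,000,000,000 = 463,000,000,000,000,000 bytes
difference = 58,291,656,868,134,912 bytes
58,291,656,868,134,912 / 1,099,511,627,776 = 53,015.953 TiB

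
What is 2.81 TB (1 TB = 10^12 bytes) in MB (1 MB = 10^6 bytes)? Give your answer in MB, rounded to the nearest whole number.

2,810,000 MB

2.81 TB = 2.81 × 10^12 bytes = 2,810,000,000,000 bytes
1 MB = 1,000,000 bytes
2,810,000,000,000 / 1,000,000 = 2,810,000 MB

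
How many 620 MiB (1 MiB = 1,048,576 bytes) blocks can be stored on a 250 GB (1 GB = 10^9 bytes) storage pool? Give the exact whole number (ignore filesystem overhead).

384

Capacity: 250 GB = 250,000,000,000 bytes
Per item: 620 MiB = 650,117,120 bytes
⌊250,000,000,000 / 650,117,120⌋ = 384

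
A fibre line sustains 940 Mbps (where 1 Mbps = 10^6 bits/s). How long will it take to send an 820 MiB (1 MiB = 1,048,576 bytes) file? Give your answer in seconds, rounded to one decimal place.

7.3 seconds

820 MiB = 859,832,320 bytes = 6,878,658,560 bits
940 Mbps = 940,000,000 bits/s
time = 6,878,658,560 / 940,000,000 = 7.3 s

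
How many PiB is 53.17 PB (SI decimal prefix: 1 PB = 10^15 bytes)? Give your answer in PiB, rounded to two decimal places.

53.17 PB = 53.17 × 10^15 bytes = 53,170,000,000,000,000 bytes
1 PiB = 2^50 bytes = 1,125,899,906,842,624 bytes
53,170,000,000,000,000 / 1,125,899,906,842,624 = 47.22 PiB

47.22 PiB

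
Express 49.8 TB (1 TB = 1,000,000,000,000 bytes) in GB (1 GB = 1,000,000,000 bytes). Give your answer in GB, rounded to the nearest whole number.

49.8 TB = 49.8 × 10^12 bytes = 49,800,000,000,000 bytes
1 GB = 1,000,000,000 bytes
49,800,000,000,000 / 1,000,000,000 = 49,800 GB

49,800 GB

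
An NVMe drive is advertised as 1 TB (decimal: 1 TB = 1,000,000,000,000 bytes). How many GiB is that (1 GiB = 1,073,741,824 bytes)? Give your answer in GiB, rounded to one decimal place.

931.3 GiB

1 TB × 1,000,000,000,000 bytes/TB = 1,000,000,000,000 bytes
1 GiB = 1,073,741,824 bytes
1,000,000,000,000 / 1,073,741,824 = 931.3 GiB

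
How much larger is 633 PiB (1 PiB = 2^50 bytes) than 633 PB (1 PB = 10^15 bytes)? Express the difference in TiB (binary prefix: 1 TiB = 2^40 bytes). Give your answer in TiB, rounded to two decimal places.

633 PiB = 633 × 1,125,899,906,842,624 = 712,694,641,031,380,992 bytes
633 PB = 633 × 1,000,000,000,000,000 = 633,000,000,000,000,000 bytes
difference = 79,694,641,031,380,992 bytes
79,694,641,031,380,992 / 1,099,511,627,776 = 72,481.85 TiB

72,481.85 TiB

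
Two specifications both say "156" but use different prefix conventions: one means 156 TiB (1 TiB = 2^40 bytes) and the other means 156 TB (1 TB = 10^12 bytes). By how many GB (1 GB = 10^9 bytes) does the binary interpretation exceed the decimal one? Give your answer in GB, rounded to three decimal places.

156 TiB = 156 × 1,099,511,627,776 = 171,523,813,933,056 bytes
156 TB = 156 × 1,000,000,000,000 = 156,000,000,000,000 bytes
difference = 15,523,813,933,056 bytes
15,523,813,933,056 / 1,000,000,000 = 15,523.814 GB

15,523.814 GB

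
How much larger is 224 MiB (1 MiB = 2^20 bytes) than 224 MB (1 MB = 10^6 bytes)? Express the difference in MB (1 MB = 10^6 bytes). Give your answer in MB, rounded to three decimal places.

10.881 MB

224 MiB = 224 × 1,048,576 = 234,881,024 bytes
224 MB = 224 × 1,000,000 = 224,000,000 bytes
difference = 10,881,024 bytes
10,881,024 / 1,000,000 = 10.881 MB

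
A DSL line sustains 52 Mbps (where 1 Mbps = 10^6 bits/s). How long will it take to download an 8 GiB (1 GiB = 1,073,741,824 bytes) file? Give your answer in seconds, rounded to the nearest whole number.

1,322 seconds

8 GiB = 8,589,934,592 bytes = 68,719,476,736 bits
52 Mbps = 52,000,000 bits/s
time = 68,719,476,736 / 52,000,000 = 1,322 s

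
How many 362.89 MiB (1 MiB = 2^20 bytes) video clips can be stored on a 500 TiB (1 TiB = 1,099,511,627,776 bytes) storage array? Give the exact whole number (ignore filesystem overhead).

1,444,757

Capacity: 500 TiB = 549,755,813,888,000 bytes
Per item: 362.89 MiB = 380,517,744.64 bytes
⌊549,755,813,888,000 / 380,517,744.64⌋ = 1,444,757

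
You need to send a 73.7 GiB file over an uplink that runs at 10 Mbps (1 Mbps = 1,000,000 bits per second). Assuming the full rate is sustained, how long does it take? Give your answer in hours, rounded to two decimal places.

17.59 hours

73.7 GiB = 79,134,772,428.8 bytes = 633,078,179,430.4 bits
10 Mbps = 10,000,000 bits/s
time = 633,078,179,430.4 / 10,000,000 = 63,307.8179 s
63,307.8179 s / 3600 = 17.59 hours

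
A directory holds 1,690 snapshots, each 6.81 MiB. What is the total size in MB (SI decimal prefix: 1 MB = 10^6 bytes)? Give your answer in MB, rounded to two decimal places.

Total = 1,690 × 6.81 MiB = 11508.9 MiB
= 11508.9 × 1,048,576 bytes = 12,067,956,326.4 bytes
1 MB = 1,000,000 bytes
12,067,956,326.4 / 1,000,000 = 12,067.96 MB

12,067.96 MB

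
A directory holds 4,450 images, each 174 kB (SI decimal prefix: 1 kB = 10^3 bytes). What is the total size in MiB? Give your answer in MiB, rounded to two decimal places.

738.43 MiB

Total = 4,450 × 174 kB = 774,300 kB
= 774,300 × 1,000 bytes = 774,300,000 bytes
1 MiB = 1,048,576 bytes
774,300,000 / 1,048,576 = 738.43 MiB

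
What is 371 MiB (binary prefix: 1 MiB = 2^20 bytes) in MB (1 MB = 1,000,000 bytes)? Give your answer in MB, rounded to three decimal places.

389.022 MB

371 MiB = 371 × 2^20 bytes = 389,021,696 bytes
1 MB = 10^6 bytes = 1,000,000 bytes
389,021,696 / 1,000,000 = 389.022 MB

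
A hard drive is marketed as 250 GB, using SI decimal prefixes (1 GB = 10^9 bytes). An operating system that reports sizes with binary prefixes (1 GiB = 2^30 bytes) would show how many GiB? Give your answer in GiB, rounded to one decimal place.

250 GB × 1,000,000,000 bytes/GB = 250,000,000,000 bytes
1 GiB = 1,073,741,824 bytes
250,000,000,000 / 1,073,741,824 = 232.8 GiB

232.8 GiB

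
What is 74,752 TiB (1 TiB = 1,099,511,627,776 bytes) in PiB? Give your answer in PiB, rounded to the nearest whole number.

74,752 TiB × 1,099,511,627,776 bytes/TiB = 82,190,693,199,511,552 bytes
1 PiB = 2^50 bytes = 1,125,899,906,842,624 bytes
82,190,693,199,511,552 / 1,125,899,906,842,624 = 73 PiB

73 PiB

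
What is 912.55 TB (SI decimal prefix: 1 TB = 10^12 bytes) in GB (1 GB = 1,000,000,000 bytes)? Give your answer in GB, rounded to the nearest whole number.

912,550 GB

912.55 TB = 912.55 × 10^12 bytes = 912,550,000,000,000 bytes
1 GB = 10^9 bytes = 1,000,000,000 bytes
912,550,000,000,000 / 1,000,000,000 = 912,550 GB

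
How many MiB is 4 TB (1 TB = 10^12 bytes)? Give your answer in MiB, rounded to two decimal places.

3,814,697.27 MiB

4 TB = 4 × 10^12 bytes = 4,000,000,000,000 bytes
1 MiB = 1,048,576 bytes
4,000,000,000,000 / 1,048,576 = 3,814,697.27 MiB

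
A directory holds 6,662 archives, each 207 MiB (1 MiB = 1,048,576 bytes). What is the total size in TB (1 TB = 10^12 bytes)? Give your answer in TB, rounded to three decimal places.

1.446 TB

Total = 6,662 × 207 MiB = 1,379,034 MiB
= 1,379,034 × 1,048,576 bytes = 1,446,021,955,584 bytes
1 TB = 1,000,000,000,000 bytes
1,446,021,955,584 / 1,000,000,000,000 = 1.446 TB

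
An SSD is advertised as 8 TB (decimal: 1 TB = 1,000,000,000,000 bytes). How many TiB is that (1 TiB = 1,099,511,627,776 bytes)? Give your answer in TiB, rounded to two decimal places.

7.28 TiB

8 TB × 1,000,000,000,000 bytes/TB = 8,000,000,000,000 bytes
1 TiB = 1,099,511,627,776 bytes
8,000,000,000,000 / 1,099,511,627,776 = 7.28 TiB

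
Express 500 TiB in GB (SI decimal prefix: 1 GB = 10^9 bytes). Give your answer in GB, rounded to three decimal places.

549,755.814 GB

500 TiB × 1,099,511,627,776 bytes/TiB = 549,755,813,888,000 bytes
1 GB = 10^9 bytes = 1,000,000,000 bytes
549,755,813,888,000 / 1,000,000,000 = 549,755.814 GB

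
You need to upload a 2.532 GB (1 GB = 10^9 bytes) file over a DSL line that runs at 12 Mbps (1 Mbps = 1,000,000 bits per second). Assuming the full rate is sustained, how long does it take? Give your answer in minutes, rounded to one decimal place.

2.532 GB = 2,532,000,000 bytes = 20,256,000,000 bits
12 Mbps = 12,000,000 bits/s
time = 20,256,000,000 / 12,000,000 = 1,688.00 s
1,688.00 s / 60 = 28.1 minutes

28.1 minutes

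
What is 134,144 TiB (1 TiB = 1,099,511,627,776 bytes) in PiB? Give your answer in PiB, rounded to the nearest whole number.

131 PiB

134,144 TiB = 134,144 × 2^40 bytes = 147,492,887,796,383,744 bytes
1 PiB = 1,125,899,906,842,624 bytes
147,492,887,796,383,744 / 1,125,899,906,842,624 = 131 PiB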